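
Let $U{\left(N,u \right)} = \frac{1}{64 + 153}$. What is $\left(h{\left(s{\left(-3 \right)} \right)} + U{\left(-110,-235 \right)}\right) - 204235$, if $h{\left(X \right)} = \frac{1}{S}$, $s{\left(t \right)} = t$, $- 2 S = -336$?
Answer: $- \frac{1063655825}{5208} \approx -2.0424 \cdot 10^{5}$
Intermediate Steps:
$S = 168$ ($S = \left(- \frac{1}{2}\right) \left(-336\right) = 168$)
$h{\left(X \right)} = \frac{1}{168}$
$U{\left(N,u \right)} = \frac{1}{217}$
$\left(h{\left(s{\left(-3 \right)} \right)} + U{\left(-110,-235 \right)}\right) - 204235 = \left(\frac{1}{168} + \frac{1}{217}\right) - 204235 = \frac{55}{5208} - 204235 = - \frac{1063655825}{5208}$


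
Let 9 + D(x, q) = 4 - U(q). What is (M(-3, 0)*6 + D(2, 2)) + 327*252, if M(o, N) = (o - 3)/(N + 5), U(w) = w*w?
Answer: 411939/5 ≈ 82388.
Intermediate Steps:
U(w) = w²
D(x, q) = -5 - q² (D(x, q) = -9 + (4 - q²) = -5 - q²)
M(o, N) = (-3 + o)/(5 + N)
(M(-3, 0)*6 + D(2, 2)) + 327*252 = (((-3 - 3)/(5 + 0))*6 + (-5 - 1*2²)) + 327*252 = ((-6/5)*6 + (-5 - 1*4)) + 82404 = (((⅕)*(-6))*6 + (-5 - 4)) + 82404 = (-6/5*6 - 9) + 82404 = (-36/5 - 9) + 82404 = -81/5 + 82404 = 411939/5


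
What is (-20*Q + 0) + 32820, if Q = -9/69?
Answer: 754920/23 ≈ 32823.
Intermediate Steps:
Q = -3/23 (Q = -9*1/69 = -3/23 ≈ -0.13043)
(-20*Q + 0) + 32820 = (-20*(-3/23) + 0) + 32820 = (60/23 + 0) + 32820 = 60/23 + 32820 = 754920/23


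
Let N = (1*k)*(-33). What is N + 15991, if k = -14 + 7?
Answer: 16222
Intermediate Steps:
k = -7
N = 231 (N = (1*(-7))*(-33) = -7*(-33) = 231)
N + 15991 = 231 + 15991 = 16222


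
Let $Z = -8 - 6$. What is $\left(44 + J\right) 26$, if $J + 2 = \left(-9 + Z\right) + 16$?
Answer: $910$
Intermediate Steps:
$Z = -14$ ($Z = -8 - 6 = -14$)
$J = -9$ ($J = -2 + \left(\left(-9 - 14\right) + 16\right) = -2 + \left(-23 + 16\right) = -2 - 7 = -9$)
$\left(44 + J\right) 26 = \left(44 - 9\right) 26 = 35 \cdot 26 = 910$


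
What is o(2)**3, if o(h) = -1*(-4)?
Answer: 64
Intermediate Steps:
o(h) = 4
o(2)**3 = 4**3 = 64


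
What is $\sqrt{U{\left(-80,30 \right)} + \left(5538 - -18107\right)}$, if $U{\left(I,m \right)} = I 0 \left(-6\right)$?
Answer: $\sqrt{23645} \approx 153.77$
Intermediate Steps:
$U{\left(I,m \right)} = 0$ ($U{\left(I,m \right)} = 0 \left(-6\right) = 0$)
$\sqrt{U{\left(-80,30 \right)} + \left(5538 - -18107\right)} = \sqrt{0 + \left(5538 - -18107\right)} = \sqrt{0 + \left(5538 + 18107\right)} = \sqrt{0 + 23645} = \sqrt{23645}$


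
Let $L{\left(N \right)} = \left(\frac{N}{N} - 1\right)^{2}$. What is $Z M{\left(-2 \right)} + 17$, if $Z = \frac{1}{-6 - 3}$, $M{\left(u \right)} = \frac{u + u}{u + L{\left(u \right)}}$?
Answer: $\frac{151}{9} \approx 16.778$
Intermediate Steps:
$L{\left(N \right)} = 0$ ($L{\left(N \right)} = \left(1 - 1\right)^{2} = 0^{2} = 0$)
$M{\left(u \right)} = 2$ ($M{\left(u \right)} = \frac{u + u}{u + 0} = \frac{2 u}{u} = 2$)
$Z = - \frac{1}{9}$ ($Z = \frac{1}{-9} = - \frac{1}{9} \approx -0.11111$)
$Z M{\left(-2 \right)} + 17 = \left(- \frac{1}{9}\right) 2 + 17 = - \frac{2}{9} + 17 = \frac{151}{9}$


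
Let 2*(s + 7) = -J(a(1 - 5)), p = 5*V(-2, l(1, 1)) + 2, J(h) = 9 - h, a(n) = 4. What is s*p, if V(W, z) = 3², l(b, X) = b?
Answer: -893/2 ≈ -446.50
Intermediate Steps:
V(W, z) = 9
p = 47 (p = 5*9 + 2 = 45 + 2 = 47)
s = -19/2 (s = -7 + (-(9 - 1*4))/2 = -7 + (-(9 - 4))/2 = -7 + (-1*5)/2 = -7 + (½)*(-5) = -7 - 5/2 = -19/2 ≈ -9.5000)
s*p = -19/2*47 = -893/2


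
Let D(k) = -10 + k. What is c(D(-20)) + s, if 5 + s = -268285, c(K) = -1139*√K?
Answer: -268290 - 1139*I*√30 ≈ -2.6829e+5 - 6238.6*I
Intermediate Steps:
s = -268290 (s = -5 - 268285 = -268290)
c(D(-20)) + s = -1139*√(-10 - 20) - 268290 = -1139*I*√30 - 268290 = -268290 - 1139*I*√30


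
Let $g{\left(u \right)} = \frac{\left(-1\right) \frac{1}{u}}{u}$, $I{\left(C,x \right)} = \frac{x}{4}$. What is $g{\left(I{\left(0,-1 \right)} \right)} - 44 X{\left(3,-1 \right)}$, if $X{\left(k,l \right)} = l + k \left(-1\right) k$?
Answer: $424$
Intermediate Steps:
$I{\left(C,x \right)} = \frac{x}{4}$ ($I{\left(C,x \right)} = x \frac{1}{4} = \frac{x}{4}$)
$g{\left(u \right)} = - \frac{1}{u^{2}}$
$X{\left(k,l \right)} = l - k^{2}$ ($X{\left(k,l \right)} = l + - k k = l - k^{2}$)
$g{\left(I{\left(0,-1 \right)} \right)} - 44 X{\left(3,-1 \right)} = - \frac{1}{\frac{1}{16}} - 44 \left(-1 - 3^{2}\right) = - \frac{1}{\frac{1}{16}} - 44 \left(-1 - 9\right) = \left(-1\right) 16 - 44 \left(-1 - 9\right) = -16 - -440 = -16 + 440 = 424$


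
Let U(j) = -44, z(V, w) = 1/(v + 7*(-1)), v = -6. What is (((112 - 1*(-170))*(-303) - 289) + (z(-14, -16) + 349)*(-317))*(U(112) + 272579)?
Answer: -695636593845/13 ≈ -5.3511e+10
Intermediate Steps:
z(V, w) = -1/13 (z(V, w) = 1/(-6 + 7*(-1)) = 1/(-6 - 7) = 1/(-13) = -1/13)
(((112 - 1*(-170))*(-303) - 289) + (z(-14, -16) + 349)*(-317))*(U(112) + 272579) = (((112 - 1*(-170))*(-303) - 289) + (-1/13 + 349)*(-317))*(-44 + 272579) = (((112 + 170)*(-303) - 289) + (4536/13)*(-317))*272535 = ((282*(-303) - 289) - 1437912/13)*272535 = ((-85446 - 289) - 1437912/13)*272535 = (-85735 - 1437912/13)*272535 = -2552467/13*272535 = -695636593845/13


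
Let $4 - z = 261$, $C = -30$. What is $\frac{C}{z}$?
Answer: $\frac{30}{257} \approx 0.11673$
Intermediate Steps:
$z = -257$ ($z = 4 - 261 = -257$)
$\frac{C}{z} = - \frac{30}{-257} = \left(-30\right) \left(- \frac{1}{257}\right) = \frac{30}{257}$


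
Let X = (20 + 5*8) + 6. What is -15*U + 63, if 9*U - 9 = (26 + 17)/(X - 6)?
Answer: 1685/36 ≈ 46.806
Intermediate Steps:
X = 66 (X = (20 + 40) + 6 = 60 + 6 = 66)
U = 583/540 (U = 1 + ((26 + 17)/(66 - 6))/9 = 1 + (43/60)/9 = 1 + (43*(1/60))/9 = 1 + (1/9)*(43/60) = 1 + 43/540 = 583/540 ≈ 1.0796)
-15*U + 63 = -15*583/540 + 63 = -583/36 + 63 = 1685/36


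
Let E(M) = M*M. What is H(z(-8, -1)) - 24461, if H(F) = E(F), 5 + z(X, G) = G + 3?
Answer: -24452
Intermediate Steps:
z(X, G) = -2 + G (z(X, G) = -5 + (G + 3) = -5 + (3 + G) = -2 + G)
E(M) = M²
H(F) = F²
H(z(-8, -1)) - 24461 = (-2 - 1)² - 24461 = (-3)² - 24461 = 9 - 24461 = -24452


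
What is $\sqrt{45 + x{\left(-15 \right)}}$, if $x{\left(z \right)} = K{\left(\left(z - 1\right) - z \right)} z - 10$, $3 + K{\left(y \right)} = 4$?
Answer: $2 \sqrt{5} \approx 4.4721$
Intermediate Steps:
$K{\left(y \right)} = 1$ ($K{\left(y \right)} = -3 + 4 = 1$)
$x{\left(z \right)} = -10 + z$ ($x{\left(z \right)} = 1 z - 10 = z - 10 = -10 + z$)
$\sqrt{45 + x{\left(-15 \right)}} = \sqrt{45 - 25} = \sqrt{20} = 2 \sqrt{5}$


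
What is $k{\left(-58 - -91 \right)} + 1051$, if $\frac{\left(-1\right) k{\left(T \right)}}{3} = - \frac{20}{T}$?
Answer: $\frac{11581}{11} \approx 1052.8$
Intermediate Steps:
$k{\left(T \right)} = \frac{60}{T}$ ($k{\left(T \right)} = - 3 \left(- \frac{20}{T}\right) = \frac{60}{T}$)
$k{\left(-58 - -91 \right)} + 1051 = \frac{60}{-58 - -91} + 1051 = \frac{60}{-58 + 91} + 1051 = \frac{60}{33} + 1051 = 60 \cdot \frac{1}{33} + 1051 = \frac{20}{11} + 1051 = \frac{11581}{11}$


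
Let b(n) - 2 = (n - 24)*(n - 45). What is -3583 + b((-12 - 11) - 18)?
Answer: 2009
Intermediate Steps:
b(n) = 2 + (-45 + n)*(-24 + n) (b(n) = 2 + (n - 24)*(n - 45) = 2 + (-24 + n)*(-45 + n) = 2 + (-45 + n)*(-24 + n))
-3583 + b((-12 - 11) - 18) = -3583 + (1082 + ((-12 - 11) - 18)² - 69*((-12 - 11) - 18)) = -3583 + (1082 + (-23 - 18)² - 69*(-23 - 18)) = -3583 + (1082 + (-41)² - 69*(-41)) = -3583 + (1082 + 1681 + 2829) = -3583 + 5592 = 2009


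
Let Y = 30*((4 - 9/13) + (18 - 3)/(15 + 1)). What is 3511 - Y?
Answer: 351899/104 ≈ 3383.6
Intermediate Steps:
Y = 13245/104 (Y = 30*((4 - 9*1/13) + 15/16) = 30*((4 - 9/13) + 15*(1/16)) = 30*(43/13 + 15/16) = 30*(883/208) = 13245/104 ≈ 127.36)
3511 - Y = 3511 - 1*13245/104 = 3511 - 13245/104 = 351899/104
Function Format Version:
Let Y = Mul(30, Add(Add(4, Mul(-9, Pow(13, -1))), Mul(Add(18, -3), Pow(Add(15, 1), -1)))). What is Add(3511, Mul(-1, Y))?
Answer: Rational(351899, 104) ≈ 3383.6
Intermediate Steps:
Y = Rational(13245, 104) (Y = Mul(30, Add(Add(4, Mul(-9, Rational(1, 13))), Mul(15, Pow(16, -1)))) = Mul(30, Add(Add(4, Rational(-9, 13)), Mul(15, Rational(1, 16)))) = Mul(30, Add(Rational(43, 13), Rational(15, 16))) = Mul(30, Rational(883, 208)) = Rational(13245, 104) ≈ 127.36)
Add(3511, Mul(-1, Y)) = Add(3511, Mul(-1, Rational(13245, 104))) = Add(3511, Rational(-13245, 104)) = Rational(351899, 104)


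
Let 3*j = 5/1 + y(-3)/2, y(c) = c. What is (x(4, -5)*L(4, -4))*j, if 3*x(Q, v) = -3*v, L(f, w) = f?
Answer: 70/3 ≈ 23.333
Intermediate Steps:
x(Q, v) = -v (x(Q, v) = (-3*v)/3 = -v)
j = 7/6 (j = (5/1 - 3/2)/3 = (5*1 - 3*½)/3 = (5 - 3/2)/3 = (⅓)*(7/2) = 7/6 ≈ 1.1667)
(x(4, -5)*L(4, -4))*j = (-1*(-5)*4)*(7/6) = (5*4)*(7/6) = 20*(7/6) = 70/3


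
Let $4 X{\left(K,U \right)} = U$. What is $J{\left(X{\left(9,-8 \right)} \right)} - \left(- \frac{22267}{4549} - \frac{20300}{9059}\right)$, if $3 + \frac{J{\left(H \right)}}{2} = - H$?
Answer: $\frac{211642671}{41209391} \approx 5.1358$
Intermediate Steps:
$X{\left(K,U \right)} = \frac{U}{4}$
$J{\left(H \right)} = -6 - 2 H$ ($J{\left(H \right)} = -6 + 2 \left(- H\right) = -6 - 2 H$)
$J{\left(X{\left(9,-8 \right)} \right)} - \left(- \frac{22267}{4549} - \frac{20300}{9059}\right) = \left(-6 - 2 \cdot \frac{1}{4} \left(-8\right)\right) - \left(- \frac{22267}{4549} - \frac{20300}{9059}\right) = \left(-6 - -4\right) - - \frac{294061453}{41209391} = \left(-6 + 4\right) + \left(\frac{22267}{4549} + \frac{20300}{9059}\right) = -2 + \frac{294061453}{41209391} = \frac{211642671}{41209391}$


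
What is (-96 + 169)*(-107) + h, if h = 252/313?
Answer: -2444591/313 ≈ -7810.2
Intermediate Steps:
h = 252/313 (h = 252*(1/313) = 252/313 ≈ 0.80511)
(-96 + 169)*(-107) + h = (-96 + 169)*(-107) + 252/313 = 73*(-107) + 252/313 = -7811 + 252/313 = -2444591/313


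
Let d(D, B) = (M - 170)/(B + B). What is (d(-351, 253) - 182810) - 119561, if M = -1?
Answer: -152999897/506 ≈ -3.0237e+5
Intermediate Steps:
d(D, B) = -171/(2*B) (d(D, B) = (-1 - 170)/(B + B) = -171*1/(2*B) = -171/(2*B))
(d(-351, 253) - 182810) - 119561 = (-171/2/253 - 182810) - 119561 = (-171/2*1/253 - 182810) - 119561 = (-171/506 - 182810) - 119561 = -92502031/506 - 119561 = -152999897/506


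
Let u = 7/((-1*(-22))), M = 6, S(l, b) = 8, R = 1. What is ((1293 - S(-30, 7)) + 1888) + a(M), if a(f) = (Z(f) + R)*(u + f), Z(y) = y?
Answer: 70779/22 ≈ 3217.2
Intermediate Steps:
u = 7/22 ≈ 0.31818
a(f) = (1 + f)*(7/22 + f) (a(f) = (f + 1)*(7/22 + f) = (1 + f)*(7/22 + f))
((1293 - S(-30, 7)) + 1888) + a(M) = ((1293 - 1*8) + 1888) + (7/22 + 6² + (29/22)*6) = ((1293 - 8) + 1888) + (7/22 + 36 + 87/11) = (1285 + 1888) + 973/22 = 3173 + 973/22 = 70779/22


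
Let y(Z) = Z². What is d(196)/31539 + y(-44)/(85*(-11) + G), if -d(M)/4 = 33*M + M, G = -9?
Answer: -5388923/1860801 ≈ -2.8960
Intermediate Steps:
d(M) = -136*M (d(M) = -4*(33*M + M) = -136*M)
d(196)/31539 + y(-44)/(85*(-11) + G) = -136*196/31539 + (-44)²/(85*(-11) - 9) = -26656*1/31539 + 1936/(-935 - 9) = -26656/31539 + 1936/(-944) = -26656/31539 + 1936*(-1/944) = -26656/31539 - 121/59 = -5388923/1860801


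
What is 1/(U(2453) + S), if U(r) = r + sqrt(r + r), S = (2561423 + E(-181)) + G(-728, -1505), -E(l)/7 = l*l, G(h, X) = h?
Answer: 2333821/5446720455135 - sqrt(4906)/5446720455135 ≈ 4.2847e-7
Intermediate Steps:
E(l) = -7*l**2 (E(l) = -7*l*l = -7*l**2)
S = 2331368 (S = (2561423 - 7*(-181)**2) - 728 = (2561423 - 7*32761) - 728 = (2561423 - 229327) - 728 = 2332096 - 728 = 2331368)
U(r) = r + sqrt(2)*sqrt(r) (U(r) = r + sqrt(2*r) = r + sqrt(2)*sqrt(r))
1/(U(2453) + S) = 1/((2453 + sqrt(2)*sqrt(2453)) + 2331368) = 1/((2453 + sqrt(4906)) + 2331368) = 1/(2333821 + sqrt(4906))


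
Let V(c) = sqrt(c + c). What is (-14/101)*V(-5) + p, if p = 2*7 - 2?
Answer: 12 - 14*I*sqrt(10)/101 ≈ 12.0 - 0.43834*I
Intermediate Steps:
p = 12 (p = 14 - 2 = 12)
V(c) = sqrt(2)*sqrt(c) (V(c) = sqrt(2*c) = sqrt(2)*sqrt(c))
(-14/101)*V(-5) + p = (-14/101)*(sqrt(2)*sqrt(-5)) + 12 = (-14*1/101)*(sqrt(2)*(I*sqrt(5))) + 12 = -14*I*sqrt(10)/101 + 12 = 12 - 14*I*sqrt(10)/101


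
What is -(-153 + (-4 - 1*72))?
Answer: 229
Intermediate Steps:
-(-153 + (-4 - 1*72)) = -(-153 + (-4 - 72)) = -(-153 - 76) = -1*(-229) = 229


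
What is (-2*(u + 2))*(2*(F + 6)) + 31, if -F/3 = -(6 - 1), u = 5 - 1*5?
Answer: -137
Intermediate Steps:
u = 0 (u = 5 - 5 = 0)
F = 15 (F = -(-3)*(6 - 1) = -(-3)*5 = -3*(-5) = 15)
(-2*(u + 2))*(2*(F + 6)) + 31 = (-2*(0 + 2))*(2*(15 + 6)) + 31 = (-2*2)*(2*21) + 31 = -4*42 + 31 = -168 + 31 = -137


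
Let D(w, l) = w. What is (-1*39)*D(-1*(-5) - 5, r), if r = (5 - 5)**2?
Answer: 0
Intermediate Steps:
r = 0 (r = 0**2 = 0)
(-1*39)*D(-1*(-5) - 5, r) = (-1*39)*(-1*(-5) - 5) = -39*(5 - 5) = -39*0 = 0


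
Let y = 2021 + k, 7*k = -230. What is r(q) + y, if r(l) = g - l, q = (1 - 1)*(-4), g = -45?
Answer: 13602/7 ≈ 1943.1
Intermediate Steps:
k = -230/7 (k = (1/7)*(-230) = -230/7 ≈ -32.857)
q = 0 (q = 0*(-4) = 0)
y = 13917/7 (y = 2021 - 230/7 = 13917/7 ≈ 1988.1)
r(l) = -45 - l
r(q) + y = (-45 - 1*0) + 13917/7 = (-45 + 0) + 13917/7 = -45 + 13917/7 = 13602/7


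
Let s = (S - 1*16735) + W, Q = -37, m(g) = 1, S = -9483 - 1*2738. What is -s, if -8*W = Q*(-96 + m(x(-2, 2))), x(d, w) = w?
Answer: 235163/8 ≈ 29395.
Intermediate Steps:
S = -12221 (S = -9483 - 2738 = -12221)
W = -3515/8 (W = -(-37)*(-96 + 1)/8 = -(-37)*(-95)/8 = -1/8*3515 = -3515/8 ≈ -439.38)
s = -235163/8 (s = (-12221 - 1*16735) - 3515/8 = (-12221 - 16735) - 3515/8 = -28956 - 3515/8 = -235163/8 ≈ -29395.)
-s = -1*(-235163/8) = 235163/8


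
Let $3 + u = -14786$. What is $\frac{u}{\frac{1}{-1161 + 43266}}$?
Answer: $-622690845$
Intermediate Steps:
$u = -14789$ ($u = -3 - 14786 = -14789$)
$\frac{u}{\frac{1}{-1161 + 43266}} = - \frac{14789}{\frac{1}{-1161 + 43266}} = - \frac{14789}{\frac{1}{42105}} = - 14789 \frac{1}{\frac{1}{42105}} = \left(-14789\right) 42105 = -622690845$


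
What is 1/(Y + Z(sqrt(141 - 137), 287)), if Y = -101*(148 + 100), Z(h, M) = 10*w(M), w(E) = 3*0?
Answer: -1/25048 ≈ -3.9923e-5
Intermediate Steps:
w(E) = 0
Z(h, M) = 0 (Z(h, M) = 10*0 = 0)
Y = -25048 (Y = -101*248 = -25048)
1/(Y + Z(sqrt(141 - 137), 287)) = 1/(-25048 + 0) = 1/(-25048) = -1/25048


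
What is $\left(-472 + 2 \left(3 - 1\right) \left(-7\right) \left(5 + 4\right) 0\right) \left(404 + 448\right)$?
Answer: $-402144$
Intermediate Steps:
$\left(-472 + 2 \left(3 - 1\right) \left(-7\right) \left(5 + 4\right) 0\right) \left(404 + 448\right) = \left(-472 + 2 \cdot 2 \left(-7\right) 9 \cdot 0\right) 852 = \left(-472 + 4 \left(-7\right) 0\right) 852 = \left(-472 - 0\right) 852 = \left(-472 + 0\right) 852 = \left(-472\right) 852 = -402144$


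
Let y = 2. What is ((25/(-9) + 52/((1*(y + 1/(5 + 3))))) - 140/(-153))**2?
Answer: 1329409/2601 ≈ 511.11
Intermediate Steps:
((25/(-9) + 52/((1*(y + 1/(5 + 3))))) - 140/(-153))**2 = ((25/(-9) + 52/((1*(2 + 1/(5 + 3))))) - 140/(-153))**2 = ((25*(-1/9) + 52/((1*(2 + 1/8)))) - 140*(-1/153))**2 = ((-25/9 + 52/((1*(2 + 1/8)))) + 140/153)**2 = ((-25/9 + 52/((1*(17/8)))) + 140/153)**2 = ((-25/9 + 52/(17/8)) + 140/153)**2 = ((-25/9 + 52*(8/17)) + 140/153)**2 = ((-25/9 + 416/17) + 140/153)**2 = (3319/153 + 140/153)**2 = (1153/51)**2 = 1329409/2601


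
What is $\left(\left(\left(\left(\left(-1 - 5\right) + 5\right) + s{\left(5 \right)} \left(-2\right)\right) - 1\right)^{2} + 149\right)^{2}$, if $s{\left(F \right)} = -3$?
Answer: $27225$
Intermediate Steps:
$\left(\left(\left(\left(\left(-1 - 5\right) + 5\right) + s{\left(5 \right)} \left(-2\right)\right) - 1\right)^{2} + 149\right)^{2} = \left(\left(\left(\left(\left(-1 - 5\right) + 5\right) - -6\right) - 1\right)^{2} + 149\right)^{2} = \left(\left(\left(\left(-6 + 5\right) + 6\right) - 1\right)^{2} + 149\right)^{2} = \left(\left(\left(-1 + 6\right) - 1\right)^{2} + 149\right)^{2} = \left(\left(5 - 1\right)^{2} + 149\right)^{2} = \left(4^{2} + 149\right)^{2} = \left(16 + 149\right)^{2} = 165^{2} = 27225$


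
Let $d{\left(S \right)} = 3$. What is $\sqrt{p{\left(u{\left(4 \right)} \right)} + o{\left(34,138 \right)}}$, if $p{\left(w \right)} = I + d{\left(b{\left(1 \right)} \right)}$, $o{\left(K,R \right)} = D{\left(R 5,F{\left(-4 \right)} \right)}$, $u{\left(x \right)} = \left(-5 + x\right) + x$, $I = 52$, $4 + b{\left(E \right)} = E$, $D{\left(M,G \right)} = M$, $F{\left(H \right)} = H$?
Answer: $\sqrt{745} \approx 27.295$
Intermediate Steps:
$b{\left(E \right)} = -4 + E$
$u{\left(x \right)} = -5 + 2 x$
$o{\left(K,R \right)} = 5 R$ ($o{\left(K,R \right)} = R 5 = 5 R$)
$p{\left(w \right)} = 55$ ($p{\left(w \right)} = 52 + 3 = 55$)
$\sqrt{p{\left(u{\left(4 \right)} \right)} + o{\left(34,138 \right)}} = \sqrt{55 + 5 \cdot 138} = \sqrt{55 + 690} = \sqrt{745}$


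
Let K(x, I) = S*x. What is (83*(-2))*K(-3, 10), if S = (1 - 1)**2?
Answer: 0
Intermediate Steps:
S = 0 (S = 0**2 = 0)
K(x, I) = 0 (K(x, I) = 0*x = 0)
(83*(-2))*K(-3, 10) = (83*(-2))*0 = -166*0 = 0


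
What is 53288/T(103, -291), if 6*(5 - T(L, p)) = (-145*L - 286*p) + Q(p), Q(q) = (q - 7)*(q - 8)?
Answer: -319728/157363 ≈ -2.0318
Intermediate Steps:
Q(q) = (-8 + q)*(-7 + q) (Q(q) = (-7 + q)*(-8 + q) = (-8 + q)*(-7 + q))
T(L, p) = -13/3 - p**2/6 + 145*L/6 + 301*p/6 (T(L, p) = 5 - ((-145*L - 286*p) + (56 + p**2 - 15*p))/6 = 5 - ((-286*p - 145*L) + (56 + p**2 - 15*p))/6 = 5 - (56 + p**2 - 301*p - 145*L)/6 = 5 + (-28/3 - p**2/6 + 145*L/6 + 301*p/6) = -13/3 - p**2/6 + 145*L/6 + 301*p/6)
53288/T(103, -291) = 53288/(-13/3 - 1/6*(-291)**2 + (145/6)*103 + (301/6)*(-291)) = 53288/(-13/3 - 1/6*84681 + 14935/6 - 29197/2) = 53288/(-13/3 - 28227/2 + 14935/6 - 29197/2) = 53288/(-157363/6) = 53288*(-6/157363) = -319728/157363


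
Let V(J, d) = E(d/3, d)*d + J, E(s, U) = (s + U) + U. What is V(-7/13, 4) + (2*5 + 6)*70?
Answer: 45115/39 ≈ 1156.8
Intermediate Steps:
E(s, U) = s + 2*U (E(s, U) = (U + s) + U = s + 2*U)
V(J, d) = J + 7*d**2/3 (V(J, d) = (d/3 + 2*d)*d + J = (7*d/3)*d + J = 7*d**2/3 + J = J + 7*d**2/3)
V(-7/13, 4) + (2*5 + 6)*70 = (-7/13 + (7/3)*4**2) + (2*5 + 6)*70 = (-7*1/13 + (7/3)*16) + (10 + 6)*70 = (-7/13 + 112/3) + 16*70 = 1435/39 + 1120 = 45115/39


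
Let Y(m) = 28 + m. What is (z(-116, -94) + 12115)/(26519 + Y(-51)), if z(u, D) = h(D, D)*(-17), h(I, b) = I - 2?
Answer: 13747/26496 ≈ 0.51883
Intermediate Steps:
h(I, b) = -2 + I
z(u, D) = 34 - 17*D (z(u, D) = (-2 + D)*(-17) = 34 - 17*D)
(z(-116, -94) + 12115)/(26519 + Y(-51)) = ((34 - 17*(-94)) + 12115)/(26519 + (28 - 51)) = ((34 + 1598) + 12115)/(26519 - 23) = (1632 + 12115)/26496 = 13747*(1/26496) = 13747/26496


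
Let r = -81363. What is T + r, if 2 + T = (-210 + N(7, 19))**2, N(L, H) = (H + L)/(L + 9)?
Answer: -2428471/64 ≈ -37945.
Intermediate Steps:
N(L, H) = (H + L)/(9 + L)
T = 2778761/64 (T = -2 + (-210 + (19 + 7)/(9 + 7))**2 = -2 + (-210 + 26/16)**2 = -2 + (-210 + (1/16)*26)**2 = -2 + (-210 + 13/8)**2 = -2 + (-1667/8)**2 = -2 + 2778889/64 = 2778761/64 ≈ 43418.)
T + r = 2778761/64 - 81363 = -2428471/64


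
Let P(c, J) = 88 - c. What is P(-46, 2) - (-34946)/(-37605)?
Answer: 5004124/37605 ≈ 133.07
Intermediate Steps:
P(-46, 2) - (-34946)/(-37605) = (88 - 1*(-46)) - (-34946)/(-37605) = (88 + 46) - (-34946)*(-1)/37605 = 134 - 1*34946/37605 = 134 - 34946/37605 = 5004124/37605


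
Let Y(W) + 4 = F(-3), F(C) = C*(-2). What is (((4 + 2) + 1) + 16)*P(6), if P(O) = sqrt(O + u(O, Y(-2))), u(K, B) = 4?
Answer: 23*sqrt(10) ≈ 72.732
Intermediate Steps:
F(C) = -2*C
Y(W) = 2 (Y(W) = -4 - 2*(-3) = -4 + 6 = 2)
P(O) = sqrt(4 + O) (P(O) = sqrt(O + 4) = sqrt(4 + O))
(((4 + 2) + 1) + 16)*P(6) = (((4 + 2) + 1) + 16)*sqrt(4 + 6) = ((6 + 1) + 16)*sqrt(10) = (7 + 16)*sqrt(10) = 23*sqrt(10)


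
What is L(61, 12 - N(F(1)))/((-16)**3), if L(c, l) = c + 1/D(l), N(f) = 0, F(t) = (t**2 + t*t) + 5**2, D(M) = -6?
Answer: -365/24576 ≈ -0.014852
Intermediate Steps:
F(t) = 25 + 2*t**2 (F(t) = (t**2 + t**2) + 25 = 2*t**2 + 25 = 25 + 2*t**2)
L(c, l) = -1/6 + c (L(c, l) = c + 1/(-6) = c - 1/6 = -1/6 + c)
L(61, 12 - N(F(1)))/((-16)**3) = (-1/6 + 61)/((-16)**3) = (365/6)/(-4096) = (365/6)*(-1/4096) = -365/24576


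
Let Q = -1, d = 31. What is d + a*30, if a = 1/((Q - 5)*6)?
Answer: 181/6 ≈ 30.167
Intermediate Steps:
a = -1/36 (a = 1/((-1 - 5)*6) = 1/(-6*6) = 1/(-36) = -1/36 ≈ -0.027778)
d + a*30 = 31 - 1/36*30 = 31 - ⅚ = 181/6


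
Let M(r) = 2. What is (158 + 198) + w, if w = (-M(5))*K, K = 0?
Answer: 356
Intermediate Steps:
w = 0 (w = -1*2*0 = -2*0 = 0)
(158 + 198) + w = (158 + 198) + 0 = 356 + 0 = 356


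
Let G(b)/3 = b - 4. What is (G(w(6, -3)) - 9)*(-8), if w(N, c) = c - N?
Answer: 384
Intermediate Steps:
G(b) = -12 + 3*b (G(b) = 3*(b - 4) = 3*(-4 + b) = -12 + 3*b)
(G(w(6, -3)) - 9)*(-8) = ((-12 + 3*(-3 - 1*6)) - 9)*(-8) = ((-12 + 3*(-3 - 6)) - 9)*(-8) = ((-12 + 3*(-9)) - 9)*(-8) = ((-12 - 27) - 9)*(-8) = (-39 - 9)*(-8) = -48*(-8) = 384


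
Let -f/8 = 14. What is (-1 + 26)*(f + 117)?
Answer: 125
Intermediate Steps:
f = -112 (f = -8*14 = -112)
(-1 + 26)*(f + 117) = (-1 + 26)*(-112 + 117) = 25*5 = 125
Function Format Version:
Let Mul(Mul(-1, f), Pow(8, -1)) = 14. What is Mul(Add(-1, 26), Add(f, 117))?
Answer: 125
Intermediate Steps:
f = -112 (f = Mul(-8, 14) = -112)
Mul(Add(-1, 26), Add(f, 117)) = Mul(Add(-1, 26), Add(-112, 117)) = Mul(25, 5) = 125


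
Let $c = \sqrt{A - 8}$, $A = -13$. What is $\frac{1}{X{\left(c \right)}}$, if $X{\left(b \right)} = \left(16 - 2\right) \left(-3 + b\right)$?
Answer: $- \frac{1}{140} - \frac{i \sqrt{21}}{420} \approx -0.0071429 - 0.010911 i$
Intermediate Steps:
$c = i \sqrt{21}$ ($c = \sqrt{-13 - 8} = \sqrt{-21} = i \sqrt{21} \approx 4.5826 i$)
$X{\left(b \right)} = -42 + 14 b$ ($X{\left(b \right)} = 14 \left(-3 + b\right) = -42 + 14 b$)
$\frac{1}{X{\left(c \right)}} = \frac{1}{-42 + 14 i \sqrt{21}}$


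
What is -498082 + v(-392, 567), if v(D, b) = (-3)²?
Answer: -498073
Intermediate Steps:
v(D, b) = 9
-498082 + v(-392, 567) = -498082 + 9 = -498073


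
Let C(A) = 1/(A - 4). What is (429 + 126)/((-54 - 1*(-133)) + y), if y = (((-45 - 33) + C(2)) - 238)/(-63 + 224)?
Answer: 35742/4961 ≈ 7.2046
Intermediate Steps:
C(A) = 1/(-4 + A)
y = -633/322 (y = (((-45 - 33) + 1/(-4 + 2)) - 238)/(-63 + 224) = ((-78 + 1/(-2)) - 238)/161 = ((-78 - ½) - 238)*(1/161) = (-157/2 - 238)*(1/161) = -633/2*1/161 = -633/322 ≈ -1.9658)
(429 + 126)/((-54 - 1*(-133)) + y) = (429 + 126)/((-54 - 1*(-133)) - 633/322) = 555/((-54 + 133) - 633/322) = 555/(79 - 633/322) = 555/(24805/322) = 555*(322/24805) = 35742/4961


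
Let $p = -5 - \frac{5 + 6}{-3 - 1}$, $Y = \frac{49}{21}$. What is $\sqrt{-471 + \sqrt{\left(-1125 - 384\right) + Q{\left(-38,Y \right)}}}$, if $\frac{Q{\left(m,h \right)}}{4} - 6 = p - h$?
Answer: $\frac{\sqrt{-4239 + 3 i \sqrt{13530}}}{3} \approx 0.89252 + 21.721 i$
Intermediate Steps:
$Y = \frac{7}{3}$ ($Y = 49 \cdot \frac{1}{21} = \frac{7}{3} \approx 2.3333$)
$p = - \frac{9}{4}$ ($p = -5 - \frac{11}{-4} = -5 - 11 \left(- \frac{1}{4}\right) = -5 - - \frac{11}{4} = -5 + \frac{11}{4} = - \frac{9}{4} \approx -2.25$)
$Q{\left(m,h \right)} = 15 - 4 h$ ($Q{\left(m,h \right)} = 24 + 4 \left(- \frac{9}{4} - h\right) = 24 - \left(9 + 4 h\right) = 15 - 4 h$)
$\sqrt{-471 + \sqrt{\left(-1125 - 384\right) + Q{\left(-38,Y \right)}}} = \sqrt{-471 + \sqrt{\left(-1125 - 384\right) + \left(15 - \frac{28}{3}\right)}} = \sqrt{-471 + \sqrt{-1509 + \left(15 - \frac{28}{3}\right)}} = \sqrt{-471 + \sqrt{-1509 + \frac{17}{3}}} = \sqrt{-471 + \sqrt{- \frac{4510}{3}}} = \sqrt{-471 + \frac{i \sqrt{13530}}{3}}$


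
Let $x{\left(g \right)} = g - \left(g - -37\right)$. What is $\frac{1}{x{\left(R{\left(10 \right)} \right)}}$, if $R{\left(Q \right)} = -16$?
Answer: $- \frac{1}{37} \approx -0.027027$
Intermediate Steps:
$x{\left(g \right)} = -37$ ($x{\left(g \right)} = g - \left(g + 37\right) = g - \left(37 + g\right) = -37$)
$\frac{1}{x{\left(R{\left(10 \right)} \right)}} = \frac{1}{-37} = - \frac{1}{37}$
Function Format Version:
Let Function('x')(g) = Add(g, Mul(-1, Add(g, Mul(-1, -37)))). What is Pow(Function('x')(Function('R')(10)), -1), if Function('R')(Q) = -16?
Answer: Rational(-1, 37) ≈ -0.027027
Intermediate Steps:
Function('x')(g) = -37 (Function('x')(g) = Add(g, Mul(-1, Add(g, 37))) = Add(g, Mul(-1, Add(37, g))) = Add(g, Add(-37, Mul(-1, g))) = -37)
Pow(Function('x')(Function('R')(10)), -1) = Pow(-37, -1) = Rational(-1, 37)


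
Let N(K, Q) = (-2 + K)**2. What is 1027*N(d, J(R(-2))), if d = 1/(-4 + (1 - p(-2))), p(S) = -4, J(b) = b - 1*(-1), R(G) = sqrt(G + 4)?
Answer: 1027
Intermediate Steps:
R(G) = sqrt(4 + G)
J(b) = 1 + b (J(b) = b + 1 = 1 + b)
d = 1 (d = 1/(-4 + (1 - 1*(-4))) = 1/(-4 + (1 + 4)) = 1/(-4 + 5) = 1/1 = 1)
1027*N(d, J(R(-2))) = 1027*(-2 + 1)**2 = 1027*(-1)**2 = 1027*1 = 1027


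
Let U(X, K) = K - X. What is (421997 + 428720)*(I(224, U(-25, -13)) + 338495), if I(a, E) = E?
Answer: 287973659519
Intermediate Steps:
(421997 + 428720)*(I(224, U(-25, -13)) + 338495) = (421997 + 428720)*((-13 - 1*(-25)) + 338495) = 850717*((-13 + 25) + 338495) = 850717*(12 + 338495) = 850717*338507 = 287973659519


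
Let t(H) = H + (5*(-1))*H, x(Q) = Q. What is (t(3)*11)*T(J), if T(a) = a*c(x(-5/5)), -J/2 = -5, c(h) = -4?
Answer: 5280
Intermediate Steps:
J = 10 (J = -2*(-5) = 10)
T(a) = -4*a (T(a) = a*(-4) = -4*a)
t(H) = -4*H (t(H) = H - 5*H = -4*H)
(t(3)*11)*T(J) = (-4*3*11)*(-4*10) = -12*11*(-40) = -132*(-40) = 5280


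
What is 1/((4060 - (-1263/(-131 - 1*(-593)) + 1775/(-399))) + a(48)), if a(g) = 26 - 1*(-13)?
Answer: 8778/36044069 ≈ 0.00024354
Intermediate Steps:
a(g) = 39 (a(g) = 26 + 13 = 39)
1/((4060 - (-1263/(-131 - 1*(-593)) + 1775/(-399))) + a(48)) = 1/((4060 - (-1263/(-131 - 1*(-593)) + 1775/(-399))) + 39) = 1/((4060 - (-1263/(-131 + 593) + 1775*(-1/399))) + 39) = 1/((4060 - (-1263/462 - 1775/399)) + 39) = 1/((4060 - (-1263*1/462 - 1775/399)) + 39) = 1/((4060 - (-421/154 - 1775/399)) + 39) = 1/((4060 - 1*(-63047/8778)) + 39) = 1/((4060 + 63047/8778) + 39) = 1/(35701727/8778 + 39) = 1/(36044069/8778) = 8778/36044069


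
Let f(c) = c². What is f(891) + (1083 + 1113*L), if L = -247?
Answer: 520053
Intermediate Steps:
f(891) + (1083 + 1113*L) = 891² + (1083 + 1113*(-247)) = 793881 + (1083 - 274911) = 793881 - 273828 = 520053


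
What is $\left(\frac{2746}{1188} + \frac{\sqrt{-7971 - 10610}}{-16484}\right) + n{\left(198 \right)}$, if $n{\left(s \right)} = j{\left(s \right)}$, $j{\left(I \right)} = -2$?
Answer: $\frac{185}{594} - \frac{i \sqrt{18581}}{16484} \approx 0.31145 - 0.0082694 i$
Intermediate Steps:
$n{\left(s \right)} = -2$
$\left(\frac{2746}{1188} + \frac{\sqrt{-7971 - 10610}}{-16484}\right) + n{\left(198 \right)} = \left(\frac{2746}{1188} + \frac{\sqrt{-7971 - 10610}}{-16484}\right) - 2 = \left(2746 \cdot \frac{1}{1188} + \sqrt{-18581} \left(- \frac{1}{16484}\right)\right) - 2 = \left(\frac{1373}{594} + i \sqrt{18581} \left(- \frac{1}{16484}\right)\right) - 2 = \left(\frac{1373}{594} - \frac{i \sqrt{18581}}{16484}\right) - 2 = \frac{185}{594} - \frac{i \sqrt{18581}}{16484}$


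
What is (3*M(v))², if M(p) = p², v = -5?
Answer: 5625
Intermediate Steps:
(3*M(v))² = (3*(-5)²)² = (3*25)² = 75² = 5625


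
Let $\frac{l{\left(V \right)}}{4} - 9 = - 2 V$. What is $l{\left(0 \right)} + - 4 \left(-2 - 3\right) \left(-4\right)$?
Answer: $-44$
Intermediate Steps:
$l{\left(V \right)} = 36 - 8 V$ ($l{\left(V \right)} = 36 + 4 \left(- 2 V\right) = 36 - 8 V$)
$l{\left(0 \right)} + - 4 \left(-2 - 3\right) \left(-4\right) = \left(36 - 0\right) + - 4 \left(-2 - 3\right) \left(-4\right) = \left(36 + 0\right) + \left(-4\right) \left(-5\right) \left(-4\right) = 36 + 20 \left(-4\right) = 36 - 80 = -44$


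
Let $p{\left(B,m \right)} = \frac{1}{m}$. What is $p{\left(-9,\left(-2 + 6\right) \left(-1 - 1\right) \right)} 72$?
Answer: $-9$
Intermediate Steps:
$p{\left(-9,\left(-2 + 6\right) \left(-1 - 1\right) \right)} 72 = \frac{1}{\left(-2 + 6\right) \left(-1 - 1\right)} 72 = \frac{1}{4 \left(-2\right)} 72 = \frac{1}{-8} \cdot 72 = \left(- \frac{1}{8}\right) 72 = -9$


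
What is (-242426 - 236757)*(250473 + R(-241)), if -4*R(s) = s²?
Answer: -452258186413/4 ≈ -1.1306e+11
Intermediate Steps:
R(s) = -s²/4
(-242426 - 236757)*(250473 + R(-241)) = (-242426 - 236757)*(250473 - ¼*(-241)²) = -479183*(250473 - ¼*58081) = -479183*(250473 - 58081/4) = -479183*943811/4 = -452258186413/4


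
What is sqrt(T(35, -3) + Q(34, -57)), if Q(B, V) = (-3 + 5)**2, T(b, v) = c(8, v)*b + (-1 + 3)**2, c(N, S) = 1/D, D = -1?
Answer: 3*I*sqrt(3) ≈ 5.1962*I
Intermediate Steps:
c(N, S) = -1 (c(N, S) = 1/(-1) = -1)
T(b, v) = 4 - b (T(b, v) = -b + (-1 + 3)**2 = -b + 2**2 = -b + 4 = 4 - b)
Q(B, V) = 4 (Q(B, V) = 2**2 = 4)
sqrt(T(35, -3) + Q(34, -57)) = sqrt((4 - 1*35) + 4) = sqrt((4 - 35) + 4) = sqrt(-31 + 4) = sqrt(-27) = 3*I*sqrt(3)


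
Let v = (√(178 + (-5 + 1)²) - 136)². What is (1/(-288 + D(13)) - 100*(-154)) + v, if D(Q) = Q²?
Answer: 4056709/119 - 272*√194 ≈ 30301.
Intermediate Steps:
v = (-136 + √194)² (v = (√(178 + (-4)²) - 136)² = (√(178 + 16) - 136)² = (√194 - 136)² = (-136 + √194)² ≈ 14901.)
(1/(-288 + D(13)) - 100*(-154)) + v = (1/(-288 + 13²) - 100*(-154)) + (136 - √194)² = (1/(-288 + 169) + 15400) + (136 - √194)² = (1/(-119) + 15400) + (136 - √194)² = (-1/119 + 15400) + (136 - √194)² = 1832599/119 + (136 - √194)²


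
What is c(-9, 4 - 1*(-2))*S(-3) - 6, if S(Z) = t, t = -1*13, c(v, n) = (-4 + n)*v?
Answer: 228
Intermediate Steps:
c(v, n) = v*(-4 + n)
t = -13
S(Z) = -13
c(-9, 4 - 1*(-2))*S(-3) - 6 = -9*(-4 + (4 - 1*(-2)))*(-13) - 6 = -9*(-4 + (4 + 2))*(-13) - 6 = -9*(-4 + 6)*(-13) - 6 = -9*2*(-13) - 6 = -18*(-13) - 6 = 234 - 6 = 228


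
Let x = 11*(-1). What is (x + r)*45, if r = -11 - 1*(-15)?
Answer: -315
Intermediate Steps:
r = 4 (r = -11 + 15 = 4)
x = -11
(x + r)*45 = (-11 + 4)*45 = -7*45 = -315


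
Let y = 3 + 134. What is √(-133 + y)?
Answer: 2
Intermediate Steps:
y = 137
√(-133 + y) = √(-133 + 137) = √4 = 2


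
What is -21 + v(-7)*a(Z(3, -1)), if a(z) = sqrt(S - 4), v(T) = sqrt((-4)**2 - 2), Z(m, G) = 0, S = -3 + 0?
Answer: -21 + 7*I*sqrt(2) ≈ -21.0 + 9.8995*I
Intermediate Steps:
S = -3
v(T) = sqrt(14) (v(T) = sqrt(16 - 2) = sqrt(14))
a(z) = I*sqrt(7) (a(z) = sqrt(-3 - 4) = sqrt(-7) = I*sqrt(7))
-21 + v(-7)*a(Z(3, -1)) = -21 + sqrt(14)*(I*sqrt(7)) = -21 + 7*I*sqrt(2)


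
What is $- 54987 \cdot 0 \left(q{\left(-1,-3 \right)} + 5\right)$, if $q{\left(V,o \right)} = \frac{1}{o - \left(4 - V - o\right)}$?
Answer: $0$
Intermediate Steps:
$q{\left(V,o \right)} = \frac{1}{-4 + V + 2 o}$ ($q{\left(V,o \right)} = \frac{1}{o + \left(-4 + V + o\right)} = \frac{1}{-4 + V + 2 o}$)
$- 54987 \cdot 0 \left(q{\left(-1,-3 \right)} + 5\right) = - 54987 \cdot 0 \left(\frac{1}{-4 - 1 + 2 \left(-3\right)} + 5\right) = - 54987 \cdot 0 \left(\frac{1}{-4 - 1 - 6} + 5\right) = - 54987 \cdot 0 \left(\frac{1}{-11} + 5\right) = - 54987 \cdot 0 \left(- \frac{1}{11} + 5\right) = - 54987 \cdot 0 \cdot \frac{54}{11} = \left(-54987\right) 0 = 0$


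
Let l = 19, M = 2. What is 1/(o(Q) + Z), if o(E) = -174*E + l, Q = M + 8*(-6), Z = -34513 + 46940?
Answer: 1/20450 ≈ 4.8900e-5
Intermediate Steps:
Z = 12427
Q = -46 (Q = 2 + 8*(-6) = 2 - 48 = -46)
o(E) = 19 - 174*E (o(E) = -174*E + 19 = 19 - 174*E)
1/(o(Q) + Z) = 1/((19 - 174*(-46)) + 12427) = 1/((19 + 8004) + 12427) = 1/(8023 + 12427) = 1/20450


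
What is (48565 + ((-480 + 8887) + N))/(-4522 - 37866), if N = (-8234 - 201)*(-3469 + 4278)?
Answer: 6766943/42388 ≈ 159.64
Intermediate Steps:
N = -6823915 (N = -8435*809 = -6823915)
(48565 + ((-480 + 8887) + N))/(-4522 - 37866) = (48565 + ((-480 + 8887) - 6823915))/(-4522 - 37866) = (48565 + (8407 - 6823915))/(-42388) = (48565 - 6815508)*(-1/42388) = -6766943*(-1/42388) = 6766943/42388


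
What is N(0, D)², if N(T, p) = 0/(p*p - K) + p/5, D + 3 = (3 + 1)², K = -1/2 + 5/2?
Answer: 169/25 ≈ 6.7600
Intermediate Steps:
K = 2 (K = -1*½ + 5*(½) = -½ + 5/2 = 2)
D = 13 (D = -3 + (3 + 1)² = -3 + 4² = -3 + 16 = 13)
N(T, p) = p/5 (N(T, p) = 0/(p*p - 1*2) + p/5 = 0/(p² - 2) + p*(⅕) = 0/(-2 + p²) + p/5 = 0 + p/5 = p/5)
N(0, D)² = ((⅕)*13)² = (13/5)² = 169/25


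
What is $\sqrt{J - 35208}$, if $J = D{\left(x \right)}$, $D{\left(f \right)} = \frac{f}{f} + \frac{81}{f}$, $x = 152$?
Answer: $\frac{i \sqrt{203352554}}{76} \approx 187.63 i$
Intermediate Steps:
$D{\left(f \right)} = 1 + \frac{81}{f}$
$J = \frac{233}{152}$ ($J = \frac{81 + 152}{152} = \frac{1}{152} \cdot 233 = \frac{233}{152} \approx 1.5329$)
$\sqrt{J - 35208} = \sqrt{\frac{233}{152} - 35208} = \sqrt{- \frac{5351383}{152}} = \frac{i \sqrt{203352554}}{76}$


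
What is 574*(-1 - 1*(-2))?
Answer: 574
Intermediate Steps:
574*(-1 - 1*(-2)) = 574*(-1 + 2) = 574*1 = 574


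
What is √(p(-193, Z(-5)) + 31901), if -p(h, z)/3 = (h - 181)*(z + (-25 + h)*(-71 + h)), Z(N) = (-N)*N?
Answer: √64577195 ≈ 8036.0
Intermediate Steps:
Z(N) = -N²
p(h, z) = -3*(-181 + h)*(z + (-71 + h)*(-25 + h)) (p(h, z) = -3*(h - 181)*(z + (-25 + h)*(-71 + h)) = -3*(-181 + h)*(z + (-71 + h)*(-25 + h)))
√(p(-193, Z(-5)) + 31901) = √((963825 - 57453*(-193) - 3*(-193)³ + 543*(-1*(-5)²) + 831*(-193)² - 3*(-193)*(-1*(-5)²)) + 31901) = √((963825 + 11088429 - 3*(-7189057) + 543*(-1*25) + 831*37249 - 3*(-193)*(-1*25)) + 31901) = √((963825 + 11088429 + 21567171 + 543*(-25) + 30953919 - 3*(-193)*(-25)) + 31901) = √((963825 + 11088429 + 21567171 - 13575 + 30953919 - 14475) + 31901) = √(64545294 + 31901) = √64577195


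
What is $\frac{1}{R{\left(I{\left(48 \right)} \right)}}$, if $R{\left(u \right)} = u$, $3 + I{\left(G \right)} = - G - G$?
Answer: $- \frac{1}{99} \approx -0.010101$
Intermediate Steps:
$I{\left(G \right)} = -3 - 2 G$
$\frac{1}{R{\left(I{\left(48 \right)} \right)}} = \frac{1}{-3 - 96} = \frac{1}{-99} = - \frac{1}{99}$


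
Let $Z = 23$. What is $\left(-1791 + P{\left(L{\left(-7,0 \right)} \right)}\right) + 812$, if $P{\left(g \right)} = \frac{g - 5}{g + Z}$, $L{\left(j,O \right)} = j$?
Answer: $- \frac{3919}{4} \approx -979.75$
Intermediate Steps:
$P{\left(g \right)} = \frac{-5 + g}{23 + g}$ ($P{\left(g \right)} = \frac{g - 5}{g + 23} = \frac{-5 + g}{23 + g}$)
$\left(-1791 + P{\left(L{\left(-7,0 \right)} \right)}\right) + 812 = \left(-1791 + \frac{-5 - 7}{23 - 7}\right) + 812 = \left(-1791 + \frac{1}{16} \left(-12\right)\right) + 812 = \left(-1791 - \frac{3}{4}\right) + 812 = - \frac{7167}{4} + 812 = - \frac{3919}{4}$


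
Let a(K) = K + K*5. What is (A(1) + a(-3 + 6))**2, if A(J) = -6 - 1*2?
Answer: 100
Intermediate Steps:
A(J) = -8 (A(J) = -6 - 2 = -8)
a(K) = 6*K (a(K) = K + 5*K = 6*K)
(A(1) + a(-3 + 6))**2 = (-8 + 6*(-3 + 6))**2 = (-8 + 6*3)**2 = (-8 + 18)**2 = 10**2 = 100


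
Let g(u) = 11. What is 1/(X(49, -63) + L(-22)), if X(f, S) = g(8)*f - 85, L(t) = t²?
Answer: 1/938 ≈ 0.0010661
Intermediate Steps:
X(f, S) = -85 + 11*f (X(f, S) = 11*f - 85 = -85 + 11*f)
1/(X(49, -63) + L(-22)) = 1/((-85 + 11*49) + (-22)²) = 1/((-85 + 539) + 484) = 1/(454 + 484) = 1/938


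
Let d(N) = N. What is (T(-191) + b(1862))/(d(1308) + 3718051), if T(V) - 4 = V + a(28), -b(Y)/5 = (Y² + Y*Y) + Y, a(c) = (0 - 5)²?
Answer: -34679912/3719359 ≈ -9.3242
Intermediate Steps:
a(c) = 25 (a(c) = (-5)² = 25)
b(Y) = -10*Y² - 5*Y (b(Y) = -5*((Y² + Y*Y) + Y) = -5*((Y² + Y²) + Y) = -5*(2*Y² + Y) = -5*(Y + 2*Y²) = -10*Y² - 5*Y)
T(V) = 29 + V (T(V) = 4 + (V + 25) = 4 + (25 + V) = 29 + V)
(T(-191) + b(1862))/(d(1308) + 3718051) = ((29 - 191) - 5*1862*(1 + 2*1862))/(1308 + 3718051) = (-162 - 5*1862*(1 + 3724))/3719359 = (-162 - 5*1862*3725)*(1/3719359) = (-162 - 34679750)*(1/3719359) = -34679912*1/3719359 = -34679912/3719359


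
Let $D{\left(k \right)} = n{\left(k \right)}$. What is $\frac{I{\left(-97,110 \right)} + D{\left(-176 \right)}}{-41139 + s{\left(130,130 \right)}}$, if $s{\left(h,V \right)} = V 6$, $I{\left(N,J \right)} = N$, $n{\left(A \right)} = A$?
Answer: $\frac{91}{13453} \approx 0.0067643$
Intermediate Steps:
$D{\left(k \right)} = k$
$s{\left(h,V \right)} = 6 V$
$\frac{I{\left(-97,110 \right)} + D{\left(-176 \right)}}{-41139 + s{\left(130,130 \right)}} = \frac{-97 - 176}{-41139 + 6 \cdot 130} = - \frac{273}{-41139 + 780} = - \frac{273}{-40359} = \left(-273\right) \left(- \frac{1}{40359}\right) = \frac{91}{13453}$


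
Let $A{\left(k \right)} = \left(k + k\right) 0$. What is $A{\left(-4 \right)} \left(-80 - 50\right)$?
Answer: $0$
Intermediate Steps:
$A{\left(k \right)} = 0$ ($A{\left(k \right)} = 2 k 0 = 0$)
$A{\left(-4 \right)} \left(-80 - 50\right) = 0 \left(-80 - 50\right) = 0 \left(-130\right) = 0$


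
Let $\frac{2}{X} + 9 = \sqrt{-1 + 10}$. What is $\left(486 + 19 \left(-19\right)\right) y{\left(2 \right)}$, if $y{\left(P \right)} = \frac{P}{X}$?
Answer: $-750$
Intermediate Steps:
$X = - \frac{1}{3}$ ($X = \frac{2}{-9 + \sqrt{-1 + 10}} = \frac{2}{-9 + \sqrt{9}} = \frac{2}{-9 + 3} = \frac{2}{-6} = 2 \left(- \frac{1}{6}\right) = - \frac{1}{3} \approx -0.33333$)
$y{\left(P \right)} = - 3 P$ ($y{\left(P \right)} = \frac{P}{- \frac{1}{3}} = P \left(-3\right) = - 3 P$)
$\left(486 + 19 \left(-19\right)\right) y{\left(2 \right)} = \left(486 + 19 \left(-19\right)\right) \left(\left(-3\right) 2\right) = \left(486 - 361\right) \left(-6\right) = 125 \left(-6\right) = -750$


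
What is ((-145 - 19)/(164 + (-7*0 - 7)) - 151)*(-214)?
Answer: 5108394/157 ≈ 32538.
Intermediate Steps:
((-145 - 19)/(164 + (-7*0 - 7)) - 151)*(-214) = (-164/(164 + (0 - 7)) - 151)*(-214) = (-164/(164 - 7) - 151)*(-214) = (-164/157 - 151)*(-214) = -23871/157*(-214) = 5108394/157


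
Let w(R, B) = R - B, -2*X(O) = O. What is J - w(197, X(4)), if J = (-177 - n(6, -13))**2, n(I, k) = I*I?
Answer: 45170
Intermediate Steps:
n(I, k) = I**2
X(O) = -O/2
J = 45369 (J = (-177 - 1*6**2)**2 = (-177 - 1*36)**2 = (-177 - 36)**2 = (-213)**2 = 45369)
J - w(197, X(4)) = 45369 - (197 - (-1)*4/2) = 45369 - (197 - 1*(-2)) = 45369 - (197 + 2) = 45369 - 1*199 = 45369 - 199 = 45170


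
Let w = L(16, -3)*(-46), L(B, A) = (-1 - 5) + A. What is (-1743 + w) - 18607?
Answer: -19936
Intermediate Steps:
L(B, A) = -6 + A
w = 414 (w = (-6 - 3)*(-46) = -9*(-46) = 414)
(-1743 + w) - 18607 = (-1743 + 414) - 18607 = -1329 - 18607 = -19936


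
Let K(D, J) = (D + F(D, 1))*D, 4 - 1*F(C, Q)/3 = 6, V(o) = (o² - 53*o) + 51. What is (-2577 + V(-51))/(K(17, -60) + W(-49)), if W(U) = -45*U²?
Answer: -1389/53929 ≈ -0.025756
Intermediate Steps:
V(o) = 51 + o² - 53*o
F(C, Q) = -6 (F(C, Q) = 12 - 3*6 = 12 - 18 = -6)
K(D, J) = D*(-6 + D) (K(D, J) = (D - 6)*D = (-6 + D)*D = D*(-6 + D))
(-2577 + V(-51))/(K(17, -60) + W(-49)) = (-2577 + (51 + (-51)² - 53*(-51)))/(17*(-6 + 17) - 45*(-49)²) = (-2577 + (51 + 2601 + 2703))/(17*11 - 45*2401) = (-2577 + 5355)/(187 - 108045) = 2778/(-107858) = 2778*(-1/107858) = -1389/53929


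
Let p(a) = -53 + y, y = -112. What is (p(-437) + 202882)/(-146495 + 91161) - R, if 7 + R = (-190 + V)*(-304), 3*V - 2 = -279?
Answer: -14247287129/166002 ≈ -85826.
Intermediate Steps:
V = -277/3 (V = ⅔ + (⅓)*(-279) = ⅔ - 93 = -277/3 ≈ -92.333)
p(a) = -165 (p(a) = -53 - 112 = -165)
R = 257467/3 (R = -7 + (-190 - 277/3)*(-304) = -7 - 847/3*(-304) = -7 + 257488/3 = 257467/3 ≈ 85822.)
(p(-437) + 202882)/(-146495 + 91161) - R = (-165 + 202882)/(-146495 + 91161) - 1*257467/3 = 202717/(-55334) - 257467/3 = 202717*(-1/55334) - 257467/3 = -202717/55334 - 257467/3 = -14247287129/166002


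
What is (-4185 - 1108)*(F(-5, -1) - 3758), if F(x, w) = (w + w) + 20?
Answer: 19795820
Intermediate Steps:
F(x, w) = 20 + 2*w (F(x, w) = 2*w + 20 = 20 + 2*w)
(-4185 - 1108)*(F(-5, -1) - 3758) = (-4185 - 1108)*((20 + 2*(-1)) - 3758) = -5293*((20 - 2) - 3758) = -5293*(18 - 3758) = -5293*(-3740) = 19795820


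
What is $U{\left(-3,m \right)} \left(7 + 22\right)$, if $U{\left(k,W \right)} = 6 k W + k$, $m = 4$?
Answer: $-2175$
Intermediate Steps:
$U{\left(k,W \right)} = k + 6 W k$ ($U{\left(k,W \right)} = 6 W k + k = k + 6 W k$)
$U{\left(-3,m \right)} \left(7 + 22\right) = - 3 \left(1 + 6 \cdot 4\right) \left(7 + 22\right) = - 3 \left(1 + 24\right) 29 = \left(-3\right) 25 \cdot 29 = \left(-75\right) 29 = -2175$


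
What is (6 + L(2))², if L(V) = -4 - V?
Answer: 0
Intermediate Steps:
(6 + L(2))² = (6 + (-4 - 1*2))² = (6 + (-4 - 2))² = (6 - 6)² = 0² = 0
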